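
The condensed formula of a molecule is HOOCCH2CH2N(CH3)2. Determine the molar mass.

117.15 g/mol

Atom tally by fragment:
  HOOCCH2 → C:2 H:3 O:2
  CH2N(CH3)2 → C:3 H:8 N:1
Element totals:
  C: 5
  H: 11
  N: 1
  O: 2
Molecular formula: C5H11NO2.
  M = 5(12.011) + 11(1.008) + 14.007 + 2(15.999)
    = 60.055 + 11.088 + 14.007 + 31.998 = 117.148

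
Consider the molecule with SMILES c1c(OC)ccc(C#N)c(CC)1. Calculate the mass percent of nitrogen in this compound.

Atom tally by fragment:
  benzene ring core → C:6 H:6
  (− 3 ring H displaced by substituents)
  + OCH3 → C:1 H:3 O:1
  + CN → C:1 N:1
  + C2H5 → C:2 H:5
Element totals:
  C: 10
  H: 11
  N: 1
  O: 1
Molecular formula: C10H11NO.
Molar mass = 161.204 g/mol.
Mass from N: 1 × 14.007 = 14.007 g/mol.
%N = 14.007 / 161.204 × 100 = 8.69%.

8.69%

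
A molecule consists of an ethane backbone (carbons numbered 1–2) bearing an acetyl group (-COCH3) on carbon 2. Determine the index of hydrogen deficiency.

Atom tally by fragment:
  CH3 → C:1 H:3
  CH2COCH3 → C:3 H:5 O:1
Element totals:
  C: 4
  H: 8
  O: 1
Molecular formula: C4H8O.
DoU = (2C + 2 + N − H − X) / 2 = (2·4 + 2 + 0 − 8 − 0) / 2 = 1.

1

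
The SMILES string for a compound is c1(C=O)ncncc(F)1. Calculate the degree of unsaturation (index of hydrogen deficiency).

5

Atom tally by fragment:
  pyrimidine ring core → C:4 H:4 N:2
  (− 2 ring H displaced by substituents)
  + CHO → C:1 H:1 O:1
  + F → F:1
Element totals:
  C: 5
  H: 3
  F: 1
  N: 2
  O: 1
Molecular formula: C5H3FN2O.
DoU = (2C + 2 + N − H − X) / 2 = (2·5 + 2 + 2 − 3 − 1) / 2 = 5.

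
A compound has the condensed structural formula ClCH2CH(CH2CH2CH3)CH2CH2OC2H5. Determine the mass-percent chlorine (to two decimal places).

Atom tally by fragment:
  ClCH2 → C:1 H:2 Cl:1
  CH(CH2CH2CH3) → C:4 H:8
  CH2 → C:1 H:2
  CH2OC2H5 → C:3 H:7 O:1
Element totals:
  C: 9
  H: 19
  Cl: 1
  O: 1
Molecular formula: C9H19ClO.
Molar mass = 178.700 g/mol.
Mass from Cl: 1 × 35.45 = 35.450 g/mol.
%Cl = 35.450 / 178.700 × 100 = 19.84%.

19.84%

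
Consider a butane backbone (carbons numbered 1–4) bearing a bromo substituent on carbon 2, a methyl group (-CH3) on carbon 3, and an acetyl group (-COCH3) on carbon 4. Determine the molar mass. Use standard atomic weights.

193.08 g/mol

Atom tally by fragment:
  CH3 → C:1 H:3
  CH(Br) → C:1 H:1 Br:1
  CH(CH3) → C:2 H:4
  CH2COCH3 → C:3 H:5 O:1
Element totals:
  C: 7
  H: 13
  Br: 1
  O: 1
Molecular formula: C7H13BrO.
  M = 7(12.011) + 13(1.008) + 79.904 + 15.999
    = 84.077 + 13.104 + 79.904 + 15.999 = 193.084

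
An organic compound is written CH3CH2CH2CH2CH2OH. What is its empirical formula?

C5H12O

Atom tally by fragment:
  CH3 → C:1 H:3
  CH2 → C:1 H:2
  CH2 → C:1 H:2
  CH2CH2OH → C:2 H:5 O:1
Element totals:
  C: 5
  H: 12
  O: 1
Molecular formula: C5H12O.
gcd of subscripts (5, 12, 1) = 1, so the empirical formula equals the molecular formula.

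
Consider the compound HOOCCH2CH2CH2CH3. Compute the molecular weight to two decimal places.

102.13 g/mol

Atom tally by fragment:
  HOOCCH2 → C:2 H:3 O:2
  CH2 → C:1 H:2
  CH2 → C:1 H:2
  CH3 → C:1 H:3
Element totals:
  C: 5
  H: 10
  O: 2
Molecular formula: C5H10O2.
  M = 5(12.011) + 10(1.008) + 2(15.999)
    = 60.055 + 10.080 + 31.998 = 102.133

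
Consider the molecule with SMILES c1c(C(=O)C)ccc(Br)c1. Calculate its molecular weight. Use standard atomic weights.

Atom tally by fragment:
  benzene ring core → C:6 H:6
  (− 2 ring H displaced by substituents)
  + COCH3 → C:2 H:3 O:1
  + Br → Br:1
Element totals:
  C: 8
  H: 7
  Br: 1
  O: 1
Molecular formula: C8H7BrO.
  M = 8(12.011) + 7(1.008) + 79.904 + 15.999
    = 96.088 + 7.056 + 79.904 + 15.999 = 199.047

199.05 g/mol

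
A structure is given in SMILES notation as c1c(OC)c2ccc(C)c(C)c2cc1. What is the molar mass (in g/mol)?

Atom tally by fragment:
  naphthalene ring system core → C:10 H:8
  (− 3 ring H displaced by substituents)
  + OCH3 → C:1 H:3 O:1
  + CH3 → C:1 H:3
  + CH3 → C:1 H:3
Element totals:
  C: 13
  H: 14
  O: 1
Molecular formula: C13H14O.
  M = 13(12.011) + 14(1.008) + 15.999
    = 156.143 + 14.112 + 15.999 = 186.254

186.25 g/mol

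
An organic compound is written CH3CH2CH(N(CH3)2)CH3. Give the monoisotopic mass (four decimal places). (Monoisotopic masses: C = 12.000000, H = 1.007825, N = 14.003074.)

Atom tally by fragment:
  CH3 → C:1 H:3
  CH2 → C:1 H:2
  CH(N(CH3)2) → C:3 H:7 N:1
  CH3 → C:1 H:3
Element totals:
  C: 6
  H: 15
  N: 1
Molecular formula: C6H15N.
  M = 6(12.0) + 15(1.007825) + 14.003074
    = 72.000000 + 15.117375 + 14.003074 = 101.120449

101.1204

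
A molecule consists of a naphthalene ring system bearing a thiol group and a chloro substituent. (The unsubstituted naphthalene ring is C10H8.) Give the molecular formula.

Atom tally by fragment:
  naphthalene ring system core → C:10 H:8
  (− 2 ring H displaced by substituents)
  + SH → S:1 H:1
  + Cl → Cl:1
Element totals:
  C: 10
  H: 7
  Cl: 1
  S: 1

C10H7ClS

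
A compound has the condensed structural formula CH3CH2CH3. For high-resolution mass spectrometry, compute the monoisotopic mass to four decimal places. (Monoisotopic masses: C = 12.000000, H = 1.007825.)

44.0626

Atom tally by fragment:
  CH3 → C:1 H:3
  CH2 → C:1 H:2
  CH3 → C:1 H:3
Element totals:
  C: 3
  H: 8
Molecular formula: C3H8.
  M = 3(12.0) + 8(1.007825)
    = 36.000000 + 8.062600 = 44.062600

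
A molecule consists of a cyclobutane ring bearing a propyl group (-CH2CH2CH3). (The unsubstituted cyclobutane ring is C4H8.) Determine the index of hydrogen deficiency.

1

Atom tally by fragment:
  cyclobutane ring core → C:4 H:8
  (− 1 ring H displaced by substituents)
  + CH2CH2CH3 → C:3 H:7
Element totals:
  C: 7
  H: 14
Molecular formula: C7H14.
DoU = (2C + 2 + N − H − X) / 2 = (2·7 + 2 + 0 − 14 − 0) / 2 = 1.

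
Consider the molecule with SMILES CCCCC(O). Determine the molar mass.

88.15 g/mol

Atom tally by fragment:
  CH3 → C:1 H:3
  CH2 → C:1 H:2
  CH2 → C:1 H:2
  CH2 → C:1 H:2
  CH2OH → C:1 H:3 O:1
Element totals:
  C: 5
  H: 12
  O: 1
Molecular formula: C5H12O.
  M = 5(12.011) + 12(1.008) + 15.999
    = 60.055 + 12.096 + 15.999 = 88.150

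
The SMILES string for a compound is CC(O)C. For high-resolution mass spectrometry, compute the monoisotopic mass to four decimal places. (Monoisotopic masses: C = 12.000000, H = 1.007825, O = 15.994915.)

60.0575

Atom tally by fragment:
  CH3 → C:1 H:3
  CH(OH) → C:1 H:2 O:1
  CH3 → C:1 H:3
Element totals:
  C: 3
  H: 8
  O: 1
Molecular formula: C3H8O.
  M = 3(12.0) + 8(1.007825) + 15.994915
    = 36.000000 + 8.062600 + 15.994915 = 60.057515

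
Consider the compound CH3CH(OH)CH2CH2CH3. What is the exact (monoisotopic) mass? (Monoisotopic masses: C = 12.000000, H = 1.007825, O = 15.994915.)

Atom tally by fragment:
  CH3 → C:1 H:3
  CH(OH) → C:1 H:2 O:1
  CH2 → C:1 H:2
  CH2 → C:1 H:2
  CH3 → C:1 H:3
Element totals:
  C: 5
  H: 12
  O: 1
Molecular formula: C5H12O.
  M = 5(12.0) + 12(1.007825) + 15.994915
    = 60.000000 + 12.093900 + 15.994915 = 88.088815

88.0888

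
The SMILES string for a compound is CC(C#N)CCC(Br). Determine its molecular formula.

C6H10BrN

Atom tally by fragment:
  CH3 → C:1 H:3
  CH(CN) → C:2 H:1 N:1
  CH2 → C:1 H:2
  CH2 → C:1 H:2
  CH2Br → C:1 H:2 Br:1
Element totals:
  C: 6
  H: 10
  Br: 1
  N: 1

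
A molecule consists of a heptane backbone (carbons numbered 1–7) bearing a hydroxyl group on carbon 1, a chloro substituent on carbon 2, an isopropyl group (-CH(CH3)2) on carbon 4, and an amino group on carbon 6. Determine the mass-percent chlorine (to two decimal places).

Atom tally by fragment:
  HOCH2 → C:1 H:3 O:1
  CH(Cl) → C:1 H:1 Cl:1
  CH2 → C:1 H:2
  CH(CH(CH3)2) → C:4 H:8
  CH2 → C:1 H:2
  CH(NH2) → C:1 H:3 N:1
  CH3 → C:1 H:3
Element totals:
  C: 10
  H: 22
  Cl: 1
  N: 1
  O: 1
Molecular formula: C10H22ClNO.
Molar mass = 207.742 g/mol.
Mass from Cl: 1 × 35.45 = 35.450 g/mol.
%Cl = 35.450 / 207.742 × 100 = 17.06%.

17.06%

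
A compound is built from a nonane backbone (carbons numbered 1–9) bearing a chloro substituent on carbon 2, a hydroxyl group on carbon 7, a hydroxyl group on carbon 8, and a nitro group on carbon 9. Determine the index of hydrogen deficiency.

1

Atom tally by fragment:
  CH3 → C:1 H:3
  CH(Cl) → C:1 H:1 Cl:1
  CH2 → C:1 H:2
  CH2 → C:1 H:2
  CH2 → C:1 H:2
  CH2 → C:1 H:2
  CH(OH) → C:1 H:2 O:1
  CH(OH) → C:1 H:2 O:1
  CH2NO2 → C:1 H:2 N:1 O:2
Element totals:
  C: 9
  H: 18
  Cl: 1
  N: 1
  O: 4
Molecular formula: C9H18ClNO4.
DoU = (2C + 2 + N − H − X) / 2 = (2·9 + 2 + 1 − 18 − 1) / 2 = 1.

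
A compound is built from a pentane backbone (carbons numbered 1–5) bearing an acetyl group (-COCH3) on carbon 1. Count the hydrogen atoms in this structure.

Atom tally by fragment:
  CH3COCH2 → C:3 H:5 O:1
  CH2 → C:1 H:2
  CH2 → C:1 H:2
  CH2 → C:1 H:2
  CH3 → C:1 H:3
Element totals:
  C: 7
  H: 14
  O: 1

14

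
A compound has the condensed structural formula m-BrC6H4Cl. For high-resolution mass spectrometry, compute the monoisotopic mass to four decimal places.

189.9185

Element totals:
  C: 6
  H: 4
  Br: 1
  Cl: 1
Molecular formula: C6H4BrCl.
  M = 6(12.0) + 4(1.007825) + 78.918338 + 34.968853
    = 72.000000 + 4.031300 + 78.918338 + 34.968853 = 189.918491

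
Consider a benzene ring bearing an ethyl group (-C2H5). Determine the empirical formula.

C4H5

Atom tally by fragment:
  benzene ring core → C:6 H:6
  (− 1 ring H displaced by substituents)
  + C2H5 → C:2 H:5
Element totals:
  C: 8
  H: 10
Molecular formula: C8H10.
gcd of subscripts = 2; dividing each by 2:
  C: 8/2 = 4
  H: 10/2 = 5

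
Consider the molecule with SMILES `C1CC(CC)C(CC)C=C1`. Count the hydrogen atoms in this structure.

Atom tally by fragment:
  cyclohexene ring core → C:6 H:10
  (− 2 ring H displaced by substituents)
  + C2H5 → C:2 H:5
  + C2H5 → C:2 H:5
Element totals:
  C: 10
  H: 18

18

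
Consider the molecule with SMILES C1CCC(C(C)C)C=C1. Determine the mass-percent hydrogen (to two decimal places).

Atom tally by fragment:
  cyclohexene ring core → C:6 H:10
  (− 1 ring H displaced by substituents)
  + CH(CH3)2 → C:3 H:7
Element totals:
  C: 9
  H: 16
Molecular formula: C9H16.
Molar mass = 124.227 g/mol.
Mass from H: 16 × 1.008 = 16.128 g/mol.
%H = 16.128 / 124.227 × 100 = 12.98%.

12.98%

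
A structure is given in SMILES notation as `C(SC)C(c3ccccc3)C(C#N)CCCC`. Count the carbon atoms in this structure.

15

Atom tally by fragment:
  CH3SCH2 → C:2 H:5 S:1
  CH(C6H5) → C:7 H:6
  CH(CN) → C:2 H:1 N:1
  CH2 → C:1 H:2
  CH2 → C:1 H:2
  CH2 → C:1 H:2
  CH3 → C:1 H:3
Element totals:
  C: 15
  H: 21
  N: 1
  S: 1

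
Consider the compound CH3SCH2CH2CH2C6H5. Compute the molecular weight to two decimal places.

Element totals:
  C: 10
  H: 14
  S: 1
Molecular formula: C10H14S.
  M = 10(12.011) + 14(1.008) + 32.06
    = 120.110 + 14.112 + 32.060 = 166.282

166.28 g/mol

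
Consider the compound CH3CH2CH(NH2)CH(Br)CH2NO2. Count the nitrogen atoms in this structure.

2

Atom tally by fragment:
  CH3 → C:1 H:3
  CH2 → C:1 H:2
  CH(NH2) → C:1 H:3 N:1
  CH(Br) → C:1 H:1 Br:1
  CH2NO2 → C:1 H:2 N:1 O:2
Element totals:
  C: 5
  H: 11
  Br: 1
  N: 2
  O: 2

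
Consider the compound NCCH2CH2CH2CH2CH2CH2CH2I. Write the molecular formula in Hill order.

C8H14IN

Element totals:
  C: 8
  H: 14
  I: 1
  N: 1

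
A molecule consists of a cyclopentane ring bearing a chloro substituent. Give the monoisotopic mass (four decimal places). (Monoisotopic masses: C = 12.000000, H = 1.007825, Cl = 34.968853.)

104.0393

Atom tally by fragment:
  cyclopentane ring core → C:5 H:10
  (− 1 ring H displaced by substituents)
  + Cl → Cl:1
Element totals:
  C: 5
  H: 9
  Cl: 1
Molecular formula: C5H9Cl.
  M = 5(12.0) + 9(1.007825) + 34.968853
    = 60.000000 + 9.070425 + 34.968853 = 104.039278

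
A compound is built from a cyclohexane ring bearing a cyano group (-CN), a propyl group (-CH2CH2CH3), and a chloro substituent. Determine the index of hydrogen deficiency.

3

Atom tally by fragment:
  cyclohexane ring core → C:6 H:12
  (− 3 ring H displaced by substituents)
  + CN → C:1 N:1
  + CH2CH2CH3 → C:3 H:7
  + Cl → Cl:1
Element totals:
  C: 10
  H: 16
  Cl: 1
  N: 1
Molecular formula: C10H16ClN.
DoU = (2C + 2 + N − H − X) / 2 = (2·10 + 2 + 1 − 16 − 1) / 2 = 3.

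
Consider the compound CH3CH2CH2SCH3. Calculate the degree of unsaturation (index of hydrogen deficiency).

0

Atom tally by fragment:
  CH3 → C:1 H:3
  CH2 → C:1 H:2
  CH2SCH3 → C:2 H:5 S:1
Element totals:
  C: 4
  H: 10
  S: 1
Molecular formula: C4H10S.
DoU = (2C + 2 + N − H − X) / 2 = (2·4 + 2 + 0 − 10 − 0) / 2 = 0.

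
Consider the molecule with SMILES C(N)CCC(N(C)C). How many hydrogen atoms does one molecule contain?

16

Atom tally by fragment:
  H2NCH2 → C:1 H:4 N:1
  CH2 → C:1 H:2
  CH2 → C:1 H:2
  CH2N(CH3)2 → C:3 H:8 N:1
Element totals:
  C: 6
  H: 16
  N: 2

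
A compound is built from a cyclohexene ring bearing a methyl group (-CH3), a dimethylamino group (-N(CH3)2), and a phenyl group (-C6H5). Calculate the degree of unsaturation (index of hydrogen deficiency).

Atom tally by fragment:
  cyclohexene ring core → C:6 H:10
  (− 3 ring H displaced by substituents)
  + CH3 → C:1 H:3
  + N(CH3)2 → N:1 C:2 H:6
  + C6H5 → C:6 H:5
Element totals:
  C: 15
  H: 21
  N: 1
Molecular formula: C15H21N.
DoU = (2C + 2 + N − H − X) / 2 = (2·15 + 2 + 1 − 21 − 0) / 2 = 6.

6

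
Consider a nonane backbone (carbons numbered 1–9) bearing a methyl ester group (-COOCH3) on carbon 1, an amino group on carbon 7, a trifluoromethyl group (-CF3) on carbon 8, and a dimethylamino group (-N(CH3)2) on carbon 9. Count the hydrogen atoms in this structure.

Atom tally by fragment:
  CH3OOCCH2 → C:3 H:5 O:2
  CH2 → C:1 H:2
  CH2 → C:1 H:2
  CH2 → C:1 H:2
  CH2 → C:1 H:2
  CH2 → C:1 H:2
  CH(NH2) → C:1 H:3 N:1
  CH(CF3) → C:2 H:1 F:3
  CH2N(CH3)2 → C:3 H:8 N:1
Element totals:
  C: 14
  H: 27
  F: 3
  N: 2
  O: 2

27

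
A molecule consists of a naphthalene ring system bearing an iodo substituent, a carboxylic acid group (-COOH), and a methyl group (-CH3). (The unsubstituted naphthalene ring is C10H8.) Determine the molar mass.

Atom tally by fragment:
  naphthalene ring system core → C:10 H:8
  (− 3 ring H displaced by substituents)
  + I → I:1
  + COOH → C:1 H:1 O:2
  + CH3 → C:1 H:3
Element totals:
  C: 12
  H: 9
  I: 1
  O: 2
Molecular formula: C12H9IO2.
  M = 12(12.011) + 9(1.008) + 126.904 + 2(15.999)
    = 144.132 + 9.072 + 126.904 + 31.998 = 312.106

312.11 g/mol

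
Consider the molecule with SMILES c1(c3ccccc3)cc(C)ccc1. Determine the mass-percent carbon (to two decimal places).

Atom tally by fragment:
  benzene ring core → C:6 H:6
  (− 2 ring H displaced by substituents)
  + C6H5 → C:6 H:5
  + CH3 → C:1 H:3
Element totals:
  C: 13
  H: 12
Molecular formula: C13H12.
Molar mass = 168.239 g/mol.
Mass from C: 13 × 12.011 = 156.143 g/mol.
%C = 156.143 / 168.239 × 100 = 92.81%.

92.81%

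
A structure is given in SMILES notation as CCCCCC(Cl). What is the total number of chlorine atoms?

1

Atom tally by fragment:
  CH3 → C:1 H:3
  CH2 → C:1 H:2
  CH2 → C:1 H:2
  CH2 → C:1 H:2
  CH2 → C:1 H:2
  CH2Cl → C:1 H:2 Cl:1
Element totals:
  C: 6
  H: 13
  Cl: 1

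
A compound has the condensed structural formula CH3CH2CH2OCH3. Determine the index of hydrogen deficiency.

0

Atom tally by fragment:
  CH3 → C:1 H:3
  CH2 → C:1 H:2
  CH2OCH3 → C:2 H:5 O:1
Element totals:
  C: 4
  H: 10
  O: 1
Molecular formula: C4H10O.
DoU = (2C + 2 + N − H − X) / 2 = (2·4 + 2 + 0 − 10 − 0) / 2 = 0.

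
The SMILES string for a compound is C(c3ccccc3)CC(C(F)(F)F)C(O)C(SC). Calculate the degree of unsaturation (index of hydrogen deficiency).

4

Atom tally by fragment:
  C6H5CH2 → C:7 H:7
  CH2 → C:1 H:2
  CH(CF3) → C:2 H:1 F:3
  CH(OH) → C:1 H:2 O:1
  CH2SCH3 → C:2 H:5 S:1
Element totals:
  C: 13
  H: 17
  F: 3
  O: 1
  S: 1
Molecular formula: C13H17F3OS.
DoU = (2C + 2 + N − H − X) / 2 = (2·13 + 2 + 0 − 17 − 3) / 2 = 4.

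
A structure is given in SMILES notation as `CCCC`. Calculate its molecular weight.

58.12 g/mol

Atom tally by fragment:
  CH3 → C:1 H:3
  CH2 → C:1 H:2
  CH2 → C:1 H:2
  CH3 → C:1 H:3
Element totals:
  C: 4
  H: 10
Molecular formula: C4H10.
  M = 4(12.011) + 10(1.008)
    = 48.044 + 10.080 = 58.124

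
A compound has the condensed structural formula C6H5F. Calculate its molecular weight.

96.10 g/mol

Element totals:
  C: 6
  H: 5
  F: 1
Molecular formula: C6H5F.
  M = 6(12.011) + 5(1.008) + 18.998
    = 72.066 + 5.040 + 18.998 = 96.104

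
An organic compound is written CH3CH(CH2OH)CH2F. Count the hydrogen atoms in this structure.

9

Atom tally by fragment:
  CH3 → C:1 H:3
  CH(CH2OH) → C:2 H:4 O:1
  CH2F → C:1 H:2 F:1
Element totals:
  C: 4
  H: 9
  F: 1
  O: 1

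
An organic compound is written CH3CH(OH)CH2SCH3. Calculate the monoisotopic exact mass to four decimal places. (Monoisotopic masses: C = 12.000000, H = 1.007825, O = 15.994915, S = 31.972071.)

106.0452

Atom tally by fragment:
  CH3 → C:1 H:3
  CH(OH) → C:1 H:2 O:1
  CH2SCH3 → C:2 H:5 S:1
Element totals:
  C: 4
  H: 10
  O: 1
  S: 1
Molecular formula: C4H10OS.
  M = 4(12.0) + 10(1.007825) + 15.994915 + 31.972071
    = 48.000000 + 10.078250 + 15.994915 + 31.972071 = 106.045236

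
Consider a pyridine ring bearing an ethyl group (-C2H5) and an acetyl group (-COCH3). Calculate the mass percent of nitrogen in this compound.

9.39%

Atom tally by fragment:
  pyridine ring core → C:5 H:5 N:1
  (− 2 ring H displaced by substituents)
  + C2H5 → C:2 H:5
  + COCH3 → C:2 H:3 O:1
Element totals:
  C: 9
  H: 11
  N: 1
  O: 1
Molecular formula: C9H11NO.
Molar mass = 149.193 g/mol.
Mass from N: 1 × 14.007 = 14.007 g/mol.
%N = 14.007 / 149.193 × 100 = 9.39%.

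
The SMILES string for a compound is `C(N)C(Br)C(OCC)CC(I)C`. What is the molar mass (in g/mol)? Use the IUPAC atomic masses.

Atom tally by fragment:
  H2NCH2 → C:1 H:4 N:1
  CH(Br) → C:1 H:1 Br:1
  CH(OC2H5) → C:3 H:6 O:1
  CH2 → C:1 H:2
  CH(I) → C:1 H:1 I:1
  CH3 → C:1 H:3
Element totals:
  C: 8
  H: 17
  Br: 1
  I: 1
  N: 1
  O: 1
Molecular formula: C8H17BrINO.
  M = 8(12.011) + 17(1.008) + 79.904 + 126.904 + 14.007 + 15.999
    = 96.088 + 17.136 + 79.904 + 126.904 + 14.007 + 15.999 = 350.038

350.04 g/mol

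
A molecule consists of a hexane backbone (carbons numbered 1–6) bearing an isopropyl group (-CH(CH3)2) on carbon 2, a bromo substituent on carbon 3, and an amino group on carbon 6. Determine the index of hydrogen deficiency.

Atom tally by fragment:
  CH3 → C:1 H:3
  CH(CH(CH3)2) → C:4 H:8
  CH(Br) → C:1 H:1 Br:1
  CH2 → C:1 H:2
  CH2 → C:1 H:2
  CH2NH2 → C:1 H:4 N:1
Element totals:
  C: 9
  H: 20
  Br: 1
  N: 1
Molecular formula: C9H20BrN.
DoU = (2C + 2 + N − H − X) / 2 = (2·9 + 2 + 1 − 20 − 1) / 2 = 0.

0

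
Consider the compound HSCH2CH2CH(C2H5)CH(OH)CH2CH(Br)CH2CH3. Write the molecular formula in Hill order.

Element totals:
  C: 10
  H: 21
  Br: 1
  O: 1
  S: 1

C10H21BrOS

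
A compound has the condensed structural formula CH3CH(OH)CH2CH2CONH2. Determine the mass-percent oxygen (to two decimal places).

27.31%

Element totals:
  C: 5
  H: 11
  N: 1
  O: 2
Molecular formula: C5H11NO2.
Molar mass = 117.148 g/mol.
Mass from O: 2 × 15.999 = 31.998 g/mol.
%O = 31.998 / 117.148 × 100 = 27.31%.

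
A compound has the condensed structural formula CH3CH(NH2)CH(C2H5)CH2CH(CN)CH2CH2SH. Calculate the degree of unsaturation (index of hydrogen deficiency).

Atom tally by fragment:
  CH3 → C:1 H:3
  CH(NH2) → C:1 H:3 N:1
  CH(C2H5) → C:3 H:6
  CH2 → C:1 H:2
  CH(CN) → C:2 H:1 N:1
  CH2 → C:1 H:2
  CH2SH → C:1 H:3 S:1
Element totals:
  C: 10
  H: 20
  N: 2
  S: 1
Molecular formula: C10H20N2S.
DoU = (2C + 2 + N − H − X) / 2 = (2·10 + 2 + 2 − 20 − 0) / 2 = 2.

2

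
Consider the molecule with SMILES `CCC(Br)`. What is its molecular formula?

Atom tally by fragment:
  CH3 → C:1 H:3
  CH2 → C:1 H:2
  CH2Br → C:1 H:2 Br:1
Element totals:
  C: 3
  H: 7
  Br: 1

C3H7Br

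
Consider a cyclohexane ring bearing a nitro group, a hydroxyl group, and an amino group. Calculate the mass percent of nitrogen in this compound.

Atom tally by fragment:
  cyclohexane ring core → C:6 H:12
  (− 3 ring H displaced by substituents)
  + NO2 → N:1 O:2
  + OH → O:1 H:1
  + NH2 → N:1 H:2
Element totals:
  C: 6
  H: 12
  N: 2
  O: 3
Molecular formula: C6H12N2O3.
Molar mass = 160.173 g/mol.
Mass from N: 2 × 14.007 = 28.014 g/mol.
%N = 28.014 / 160.173 × 100 = 17.49%.

17.49%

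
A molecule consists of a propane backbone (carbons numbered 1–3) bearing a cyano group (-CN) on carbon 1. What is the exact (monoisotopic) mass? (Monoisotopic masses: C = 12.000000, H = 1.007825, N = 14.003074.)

69.0578

Atom tally by fragment:
  NCCH2 → C:2 H:2 N:1
  CH2 → C:1 H:2
  CH3 → C:1 H:3
Element totals:
  C: 4
  H: 7
  N: 1
Molecular formula: C4H7N.
  M = 4(12.0) + 7(1.007825) + 14.003074
    = 48.000000 + 7.054775 + 14.003074 = 69.057849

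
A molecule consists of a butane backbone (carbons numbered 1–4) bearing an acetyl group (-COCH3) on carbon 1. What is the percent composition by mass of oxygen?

Atom tally by fragment:
  CH3COCH2 → C:3 H:5 O:1
  CH2 → C:1 H:2
  CH2 → C:1 H:2
  CH3 → C:1 H:3
Element totals:
  C: 6
  H: 12
  O: 1
Molecular formula: C6H12O.
Molar mass = 100.161 g/mol.
Mass from O: 1 × 15.999 = 15.999 g/mol.
%O = 15.999 / 100.161 × 100 = 15.97%.

15.97%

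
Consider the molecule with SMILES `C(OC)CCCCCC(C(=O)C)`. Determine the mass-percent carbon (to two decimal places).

69.72%

Atom tally by fragment:
  CH3OCH2 → C:2 H:5 O:1
  CH2 → C:1 H:2
  CH2 → C:1 H:2
  CH2 → C:1 H:2
  CH2 → C:1 H:2
  CH2 → C:1 H:2
  CH2COCH3 → C:3 H:5 O:1
Element totals:
  C: 10
  H: 20
  O: 2
Molecular formula: C10H20O2.
Molar mass = 172.268 g/mol.
Mass from C: 10 × 12.011 = 120.110 g/mol.
%C = 120.110 / 172.268 × 100 = 69.72%.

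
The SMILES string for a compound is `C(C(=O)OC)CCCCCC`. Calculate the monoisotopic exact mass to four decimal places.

Atom tally by fragment:
  CH3OOCCH2 → C:3 H:5 O:2
  CH2 → C:1 H:2
  CH2 → C:1 H:2
  CH2 → C:1 H:2
  CH2 → C:1 H:2
  CH2 → C:1 H:2
  CH3 → C:1 H:3
Element totals:
  C: 9
  H: 18
  O: 2
Molecular formula: C9H18O2.
  M = 9(12.0) + 18(1.007825) + 2(15.994915)
    = 108.000000 + 18.140850 + 31.989830 = 158.130680

158.1307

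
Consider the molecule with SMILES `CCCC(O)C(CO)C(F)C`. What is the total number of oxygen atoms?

2

Atom tally by fragment:
  CH3 → C:1 H:3
  CH2 → C:1 H:2
  CH2 → C:1 H:2
  CH(OH) → C:1 H:2 O:1
  CH(CH2OH) → C:2 H:4 O:1
  CH(F) → C:1 H:1 F:1
  CH3 → C:1 H:3
Element totals:
  C: 8
  H: 17
  F: 1
  O: 2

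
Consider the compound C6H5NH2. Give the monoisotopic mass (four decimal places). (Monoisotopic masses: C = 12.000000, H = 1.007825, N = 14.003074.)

Element totals:
  C: 6
  H: 7
  N: 1
Molecular formula: C6H7N.
  M = 6(12.0) + 7(1.007825) + 14.003074
    = 72.000000 + 7.054775 + 14.003074 = 93.057849

93.0578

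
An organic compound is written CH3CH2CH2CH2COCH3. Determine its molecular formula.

C6H12O

Atom tally by fragment:
  CH3 → C:1 H:3
  CH2 → C:1 H:2
  CH2 → C:1 H:2
  CH2COCH3 → C:3 H:5 O:1
Element totals:
  C: 6
  H: 12
  O: 1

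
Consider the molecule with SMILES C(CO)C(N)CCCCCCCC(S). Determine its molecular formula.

C11H25NOS

Atom tally by fragment:
  HOCH2CH2 → C:2 H:5 O:1
  CH(NH2) → C:1 H:3 N:1
  CH2 → C:1 H:2
  CH2 → C:1 H:2
  CH2 → C:1 H:2
  CH2 → C:1 H:2
  CH2 → C:1 H:2
  CH2 → C:1 H:2
  CH2 → C:1 H:2
  CH2SH → C:1 H:3 S:1
Element totals:
  C: 11
  H: 25
  N: 1
  O: 1
  S: 1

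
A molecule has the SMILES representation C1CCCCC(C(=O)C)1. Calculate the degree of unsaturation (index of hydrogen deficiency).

Atom tally by fragment:
  cyclohexane ring core → C:6 H:12
  (− 1 ring H displaced by substituents)
  + COCH3 → C:2 H:3 O:1
Element totals:
  C: 8
  H: 14
  O: 1
Molecular formula: C8H14O.
DoU = (2C + 2 + N − H − X) / 2 = (2·8 + 2 + 0 − 14 − 0) / 2 = 2.

2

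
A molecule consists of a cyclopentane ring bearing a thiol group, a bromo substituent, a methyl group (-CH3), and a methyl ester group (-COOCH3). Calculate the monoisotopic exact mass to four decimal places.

Atom tally by fragment:
  cyclopentane ring core → C:5 H:10
  (− 4 ring H displaced by substituents)
  + SH → S:1 H:1
  + Br → Br:1
  + CH3 → C:1 H:3
  + COOCH3 → C:2 H:3 O:2
Element totals:
  C: 8
  H: 13
  Br: 1
  O: 2
  S: 1
Molecular formula: C8H13BrO2S.
  M = 8(12.0) + 13(1.007825) + 78.918338 + 2(15.994915) + 31.972071
    = 96.000000 + 13.101725 + 78.918338 + 31.989830 + 31.972071 = 251.981964

251.9820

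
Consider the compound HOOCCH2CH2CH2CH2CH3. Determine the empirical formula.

Element totals:
  C: 6
  H: 12
  O: 2
Molecular formula: C6H12O2.
gcd of subscripts = 2; dividing each by 2:
  C: 6/2 = 3
  H: 12/2 = 6
  O: 2/2 = 1

C3H6O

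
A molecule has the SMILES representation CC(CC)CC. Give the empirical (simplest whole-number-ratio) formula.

Atom tally by fragment:
  CH3 → C:1 H:3
  CH(C2H5) → C:3 H:6
  CH2 → C:1 H:2
  CH3 → C:1 H:3
Element totals:
  C: 6
  H: 14
Molecular formula: C6H14.
gcd of subscripts = 2; dividing each by 2:
  C: 6/2 = 3
  H: 14/2 = 7

C3H7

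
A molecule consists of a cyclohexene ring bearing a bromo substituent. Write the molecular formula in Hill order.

C6H9Br

Atom tally by fragment:
  cyclohexene ring core → C:6 H:10
  (− 1 ring H displaced by substituents)
  + Br → Br:1
Element totals:
  C: 6
  H: 9
  Br: 1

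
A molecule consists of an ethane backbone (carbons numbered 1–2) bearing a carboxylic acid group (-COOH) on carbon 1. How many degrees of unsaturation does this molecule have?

1

Atom tally by fragment:
  HOOCCH2 → C:2 H:3 O:2
  CH3 → C:1 H:3
Element totals:
  C: 3
  H: 6
  O: 2
Molecular formula: C3H6O2.
DoU = (2C + 2 + N − H − X) / 2 = (2·3 + 2 + 0 − 6 − 0) / 2 = 1.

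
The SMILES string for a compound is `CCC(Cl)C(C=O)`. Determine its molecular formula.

C5H9ClO

Atom tally by fragment:
  CH3 → C:1 H:3
  CH2 → C:1 H:2
  CH(Cl) → C:1 H:1 Cl:1
  CH2CHO → C:2 H:3 O:1
Element totals:
  C: 5
  H: 9
  Cl: 1
  O: 1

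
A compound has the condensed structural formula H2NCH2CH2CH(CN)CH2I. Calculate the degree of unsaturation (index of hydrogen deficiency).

2

Atom tally by fragment:
  H2NCH2 → C:1 H:4 N:1
  CH2 → C:1 H:2
  CH(CN) → C:2 H:1 N:1
  CH2I → C:1 H:2 I:1
Element totals:
  C: 5
  H: 9
  I: 1
  N: 2
Molecular formula: C5H9IN2.
DoU = (2C + 2 + N − H − X) / 2 = (2·5 + 2 + 2 − 9 − 1) / 2 = 2.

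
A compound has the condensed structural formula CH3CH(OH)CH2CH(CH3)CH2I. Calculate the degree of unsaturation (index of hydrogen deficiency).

Atom tally by fragment:
  CH3 → C:1 H:3
  CH(OH) → C:1 H:2 O:1
  CH2 → C:1 H:2
  CH(CH3) → C:2 H:4
  CH2I → C:1 H:2 I:1
Element totals:
  C: 6
  H: 13
  I: 1
  O: 1
Molecular formula: C6H13IO.
DoU = (2C + 2 + N − H − X) / 2 = (2·6 + 2 + 0 − 13 − 1) / 2 = 0.

0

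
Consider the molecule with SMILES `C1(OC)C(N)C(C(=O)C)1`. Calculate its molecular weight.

129.16 g/mol

Atom tally by fragment:
  cyclopropane ring core → C:3 H:6
  (− 3 ring H displaced by substituents)
  + OCH3 → C:1 H:3 O:1
  + NH2 → N:1 H:2
  + COCH3 → C:2 H:3 O:1
Element totals:
  C: 6
  H: 11
  N: 1
  O: 2
Molecular formula: C6H11NO2.
  M = 6(12.011) + 11(1.008) + 14.007 + 2(15.999)
    = 72.066 + 11.088 + 14.007 + 31.998 = 129.159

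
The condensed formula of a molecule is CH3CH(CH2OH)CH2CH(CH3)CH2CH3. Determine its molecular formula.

C8H18O

Atom tally by fragment:
  CH3 → C:1 H:3
  CH(CH2OH) → C:2 H:4 O:1
  CH2 → C:1 H:2
  CH(CH3) → C:2 H:4
  CH2 → C:1 H:2
  CH3 → C:1 H:3
Element totals:
  C: 8
  H: 18
  O: 1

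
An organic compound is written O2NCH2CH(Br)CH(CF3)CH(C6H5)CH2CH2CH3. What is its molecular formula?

C14H17BrF3NO2

Atom tally by fragment:
  O2NCH2 → C:1 H:2 N:1 O:2
  CH(Br) → C:1 H:1 Br:1
  CH(CF3) → C:2 H:1 F:3
  CH(C6H5) → C:7 H:6
  CH2 → C:1 H:2
  CH2 → C:1 H:2
  CH3 → C:1 H:3
Element totals:
  C: 14
  H: 17
  Br: 1
  F: 3
  N: 1
  O: 2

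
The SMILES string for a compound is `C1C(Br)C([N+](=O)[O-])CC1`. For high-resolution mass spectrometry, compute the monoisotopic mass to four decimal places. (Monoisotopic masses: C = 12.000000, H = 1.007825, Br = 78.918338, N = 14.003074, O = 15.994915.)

Atom tally by fragment:
  cyclopentane ring core → C:5 H:10
  (− 2 ring H displaced by substituents)
  + Br → Br:1
  + NO2 → N:1 O:2
Element totals:
  C: 5
  H: 8
  Br: 1
  N: 1
  O: 2
Molecular formula: C5H8BrNO2.
  M = 5(12.0) + 8(1.007825) + 78.918338 + 14.003074 + 2(15.994915)
    = 60.000000 + 8.062600 + 78.918338 + 14.003074 + 31.989830 = 192.973842

192.9738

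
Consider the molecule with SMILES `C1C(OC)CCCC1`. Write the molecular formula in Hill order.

C7H14O

Atom tally by fragment:
  cyclohexane ring core → C:6 H:12
  (− 1 ring H displaced by substituents)
  + OCH3 → C:1 H:3 O:1
Element totals:
  C: 7
  H: 14
  O: 1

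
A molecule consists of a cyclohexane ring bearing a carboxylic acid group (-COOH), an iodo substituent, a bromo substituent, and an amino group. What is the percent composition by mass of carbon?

24.16%

Atom tally by fragment:
  cyclohexane ring core → C:6 H:12
  (− 4 ring H displaced by substituents)
  + COOH → C:1 H:1 O:2
  + I → I:1
  + Br → Br:1
  + NH2 → N:1 H:2
Element totals:
  C: 7
  H: 11
  Br: 1
  I: 1
  N: 1
  O: 2
Molecular formula: C7H11BrINO2.
Molar mass = 347.978 g/mol.
Mass from C: 7 × 12.011 = 84.077 g/mol.
%C = 84.077 / 347.978 × 100 = 24.16%.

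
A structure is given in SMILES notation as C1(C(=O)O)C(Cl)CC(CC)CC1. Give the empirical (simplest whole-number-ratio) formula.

Atom tally by fragment:
  cyclohexane ring core → C:6 H:12
  (− 3 ring H displaced by substituents)
  + COOH → C:1 H:1 O:2
  + Cl → Cl:1
  + C2H5 → C:2 H:5
Element totals:
  C: 9
  H: 15
  Cl: 1
  O: 2
Molecular formula: C9H15ClO2.
gcd of subscripts (9, 1, 15, 2) = 1, so the empirical formula equals the molecular formula.

C9H15ClO2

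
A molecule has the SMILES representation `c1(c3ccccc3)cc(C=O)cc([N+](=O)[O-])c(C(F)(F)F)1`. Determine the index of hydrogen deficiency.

10

Atom tally by fragment:
  benzene ring core → C:6 H:6
  (− 4 ring H displaced by substituents)
  + C6H5 → C:6 H:5
  + CHO → C:1 H:1 O:1
  + NO2 → N:1 O:2
  + CF3 → C:1 F:3
Element totals:
  C: 14
  H: 8
  F: 3
  N: 1
  O: 3
Molecular formula: C14H8F3NO3.
DoU = (2C + 2 + N − H − X) / 2 = (2·14 + 2 + 1 − 8 − 3) / 2 = 10.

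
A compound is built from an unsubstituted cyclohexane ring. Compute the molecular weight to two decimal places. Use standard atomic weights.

84.16 g/mol

Atom tally by fragment:
  cyclohexane ring core → C:6 H:12
Element totals:
  C: 6
  H: 12
Molecular formula: C6H12.
  M = 6(12.011) + 12(1.008)
    = 72.066 + 12.096 = 84.162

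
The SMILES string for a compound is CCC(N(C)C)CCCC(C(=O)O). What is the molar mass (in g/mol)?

187.28 g/mol

Atom tally by fragment:
  CH3 → C:1 H:3
  CH2 → C:1 H:2
  CH(N(CH3)2) → C:3 H:7 N:1
  CH2 → C:1 H:2
  CH2 → C:1 H:2
  CH2 → C:1 H:2
  CH2COOH → C:2 H:3 O:2
Element totals:
  C: 10
  H: 21
  N: 1
  O: 2
Molecular formula: C10H21NO2.
  M = 10(12.011) + 21(1.008) + 14.007 + 2(15.999)
    = 120.110 + 21.168 + 14.007 + 31.998 = 187.283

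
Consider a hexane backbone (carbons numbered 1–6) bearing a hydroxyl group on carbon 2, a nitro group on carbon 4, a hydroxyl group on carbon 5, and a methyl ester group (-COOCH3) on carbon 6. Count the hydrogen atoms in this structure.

15

Atom tally by fragment:
  CH3 → C:1 H:3
  CH(OH) → C:1 H:2 O:1
  CH2 → C:1 H:2
  CH(NO2) → C:1 H:1 N:1 O:2
  CH(OH) → C:1 H:2 O:1
  CH2COOCH3 → C:3 H:5 O:2
Element totals:
  C: 8
  H: 15
  N: 1
  O: 6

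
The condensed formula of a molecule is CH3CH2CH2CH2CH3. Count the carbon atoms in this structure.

Atom tally by fragment:
  CH3 → C:1 H:3
  CH2 → C:1 H:2
  CH2 → C:1 H:2
  CH2 → C:1 H:2
  CH3 → C:1 H:3
Element totals:
  C: 5
  H: 12

5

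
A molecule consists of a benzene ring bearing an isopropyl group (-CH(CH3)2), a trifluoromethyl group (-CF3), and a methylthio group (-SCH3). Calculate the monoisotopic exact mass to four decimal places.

Atom tally by fragment:
  benzene ring core → C:6 H:6
  (− 3 ring H displaced by substituents)
  + CH(CH3)2 → C:3 H:7
  + CF3 → C:1 F:3
  + SCH3 → C:1 H:3 S:1
Element totals:
  C: 11
  H: 13
  F: 3
  S: 1
Molecular formula: C11H13F3S.
  M = 11(12.0) + 13(1.007825) + 3(18.998403) + 31.972071
    = 132.000000 + 13.101725 + 56.995209 + 31.972071 = 234.069005

234.0690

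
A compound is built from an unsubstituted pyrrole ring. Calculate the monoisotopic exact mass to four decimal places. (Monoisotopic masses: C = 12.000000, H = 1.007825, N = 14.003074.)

67.0422

Atom tally by fragment:
  pyrrole ring core → C:4 H:5 N:1
Element totals:
  C: 4
  H: 5
  N: 1
Molecular formula: C4H5N.
  M = 4(12.0) + 5(1.007825) + 14.003074
    = 48.000000 + 5.039125 + 14.003074 = 67.042199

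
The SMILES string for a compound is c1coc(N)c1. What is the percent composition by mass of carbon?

Atom tally by fragment:
  furan ring core → C:4 H:4 O:1
  (− 1 ring H displaced by substituents)
  + NH2 → N:1 H:2
Element totals:
  C: 4
  H: 5
  N: 1
  O: 1
Molecular formula: C4H5NO.
Molar mass = 83.090 g/mol.
Mass from C: 4 × 12.011 = 48.044 g/mol.
%C = 48.044 / 83.090 × 100 = 57.82%.

57.82%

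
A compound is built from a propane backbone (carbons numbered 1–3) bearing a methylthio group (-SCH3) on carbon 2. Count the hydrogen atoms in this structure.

Atom tally by fragment:
  CH3 → C:1 H:3
  CH(SCH3) → C:2 H:4 S:1
  CH3 → C:1 H:3
Element totals:
  C: 4
  H: 10
  S: 1

10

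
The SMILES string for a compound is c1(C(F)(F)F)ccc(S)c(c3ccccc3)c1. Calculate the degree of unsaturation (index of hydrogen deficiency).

8

Atom tally by fragment:
  benzene ring core → C:6 H:6
  (− 3 ring H displaced by substituents)
  + CF3 → C:1 F:3
  + SH → S:1 H:1
  + C6H5 → C:6 H:5
Element totals:
  C: 13
  H: 9
  F: 3
  S: 1
Molecular formula: C13H9F3S.
DoU = (2C + 2 + N − H − X) / 2 = (2·13 + 2 + 0 − 9 − 3) / 2 = 8.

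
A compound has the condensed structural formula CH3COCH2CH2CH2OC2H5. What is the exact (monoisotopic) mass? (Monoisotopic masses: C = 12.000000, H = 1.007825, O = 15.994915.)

Atom tally by fragment:
  CH3COCH2 → C:3 H:5 O:1
  CH2 → C:1 H:2
  CH2OC2H5 → C:3 H:7 O:1
Element totals:
  C: 7
  H: 14
  O: 2
Molecular formula: C7H14O2.
  M = 7(12.0) + 14(1.007825) + 2(15.994915)
    = 84.000000 + 14.109550 + 31.989830 = 130.099380

130.0994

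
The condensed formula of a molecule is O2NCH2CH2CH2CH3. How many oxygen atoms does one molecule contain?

2

Element totals:
  C: 4
  H: 9
  N: 1
  O: 2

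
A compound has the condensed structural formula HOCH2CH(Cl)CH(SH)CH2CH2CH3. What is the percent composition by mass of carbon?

Element totals:
  C: 6
  H: 13
  Cl: 1
  O: 1
  S: 1
Molecular formula: C6H13ClOS.
Molar mass = 168.679 g/mol.
Mass from C: 6 × 12.011 = 72.066 g/mol.
%C = 72.066 / 168.679 × 100 = 42.72%.

42.72%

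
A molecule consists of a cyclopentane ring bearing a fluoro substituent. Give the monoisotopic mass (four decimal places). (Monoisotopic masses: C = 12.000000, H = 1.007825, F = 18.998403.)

88.0688

Atom tally by fragment:
  cyclopentane ring core → C:5 H:10
  (− 1 ring H displaced by substituents)
  + F → F:1
Element totals:
  C: 5
  H: 9
  F: 1
Molecular formula: C5H9F.
  M = 5(12.0) + 9(1.007825) + 18.998403
    = 60.000000 + 9.070425 + 18.998403 = 88.068828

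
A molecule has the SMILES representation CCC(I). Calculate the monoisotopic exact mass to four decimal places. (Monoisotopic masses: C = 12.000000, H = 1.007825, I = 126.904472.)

Atom tally by fragment:
  CH3 → C:1 H:3
  CH2 → C:1 H:2
  CH2I → C:1 H:2 I:1
Element totals:
  C: 3
  H: 7
  I: 1
Molecular formula: C3H7I.
  M = 3(12.0) + 7(1.007825) + 126.904472
    = 36.000000 + 7.054775 + 126.904472 = 169.959247

169.9592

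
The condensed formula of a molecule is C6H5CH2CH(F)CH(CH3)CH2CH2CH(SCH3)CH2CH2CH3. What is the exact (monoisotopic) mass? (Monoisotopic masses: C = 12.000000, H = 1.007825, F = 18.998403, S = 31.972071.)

Element totals:
  C: 17
  H: 27
  F: 1
  S: 1
Molecular formula: C17H27FS.
  M = 17(12.0) + 27(1.007825) + 18.998403 + 31.972071
    = 204.000000 + 27.211275 + 18.998403 + 31.972071 = 282.181749

282.1817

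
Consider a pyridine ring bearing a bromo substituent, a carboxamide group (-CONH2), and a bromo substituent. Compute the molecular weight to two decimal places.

279.92 g/mol

Atom tally by fragment:
  pyridine ring core → C:5 H:5 N:1
  (− 3 ring H displaced by substituents)
  + Br → Br:1
  + CONH2 → C:1 H:2 O:1 N:1
  + Br → Br:1
Element totals:
  C: 6
  H: 4
  Br: 2
  N: 2
  O: 1
Molecular formula: C6H4Br2N2O.
  M = 6(12.011) + 4(1.008) + 2(79.904) + 2(14.007) + 15.999
    = 72.066 + 4.032 + 159.808 + 28.014 + 15.999 = 279.919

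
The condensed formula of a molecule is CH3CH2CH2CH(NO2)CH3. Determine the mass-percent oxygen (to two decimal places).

Atom tally by fragment:
  CH3 → C:1 H:3
  CH2 → C:1 H:2
  CH2 → C:1 H:2
  CH(NO2) → C:1 H:1 N:1 O:2
  CH3 → C:1 H:3
Element totals:
  C: 5
  H: 11
  N: 1
  O: 2
Molecular formula: C5H11NO2.
Molar mass = 117.148 g/mol.
Mass from O: 2 × 15.999 = 31.998 g/mol.
%O = 31.998 / 117.148 × 100 = 27.31%.

27.31%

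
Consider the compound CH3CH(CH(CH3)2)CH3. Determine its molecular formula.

Element totals:
  C: 6
  H: 14

C6H14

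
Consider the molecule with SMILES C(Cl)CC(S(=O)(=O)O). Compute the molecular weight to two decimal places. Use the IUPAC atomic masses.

Atom tally by fragment:
  ClCH2 → C:1 H:2 Cl:1
  CH2 → C:1 H:2
  CH2SO3H → C:1 H:3 S:1 O:3
Element totals:
  C: 3
  H: 7
  Cl: 1
  O: 3
  S: 1
Molecular formula: C3H7ClO3S.
  M = 3(12.011) + 7(1.008) + 35.45 + 3(15.999) + 32.06
    = 36.033 + 7.056 + 35.450 + 47.997 + 32.060 = 158.596

158.60 g/mol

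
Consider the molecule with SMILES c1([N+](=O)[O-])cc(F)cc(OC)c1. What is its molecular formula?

C7H6FNO3

Atom tally by fragment:
  benzene ring core → C:6 H:6
  (− 3 ring H displaced by substituents)
  + NO2 → N:1 O:2
  + F → F:1
  + OCH3 → C:1 H:3 O:1
Element totals:
  C: 7
  H: 6
  F: 1
  N: 1
  O: 3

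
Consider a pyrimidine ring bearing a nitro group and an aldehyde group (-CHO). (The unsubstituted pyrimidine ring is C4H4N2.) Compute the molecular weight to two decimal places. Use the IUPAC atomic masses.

Atom tally by fragment:
  pyrimidine ring core → C:4 H:4 N:2
  (− 2 ring H displaced by substituents)
  + NO2 → N:1 O:2
  + CHO → C:1 H:1 O:1
Element totals:
  C: 5
  H: 3
  N: 3
  O: 3
Molecular formula: C5H3N3O3.
  M = 5(12.011) + 3(1.008) + 3(14.007) + 3(15.999)
    = 60.055 + 3.024 + 42.021 + 47.997 = 153.097

153.10 g/mol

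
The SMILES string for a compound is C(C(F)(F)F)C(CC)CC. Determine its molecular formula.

Atom tally by fragment:
  F3CCH2 → C:2 H:2 F:3
  CH(C2H5) → C:3 H:6
  CH2 → C:1 H:2
  CH3 → C:1 H:3
Element totals:
  C: 7
  H: 13
  F: 3

C7H13F3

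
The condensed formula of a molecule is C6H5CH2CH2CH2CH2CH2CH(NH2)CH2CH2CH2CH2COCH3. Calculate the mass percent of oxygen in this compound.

5.81%

Atom tally by fragment:
  C6H5CH2 → C:7 H:7
  CH2 → C:1 H:2
  CH2 → C:1 H:2
  CH2 → C:1 H:2
  CH2 → C:1 H:2
  CH(NH2) → C:1 H:3 N:1
  CH2 → C:1 H:2
  CH2 → C:1 H:2
  CH2 → C:1 H:2
  CH2COCH3 → C:3 H:5 O:1
Element totals:
  C: 18
  H: 29
  N: 1
  O: 1
Molecular formula: C18H29NO.
Molar mass = 275.436 g/mol.
Mass from O: 1 × 15.999 = 15.999 g/mol.
%O = 15.999 / 275.436 × 100 = 5.81%.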